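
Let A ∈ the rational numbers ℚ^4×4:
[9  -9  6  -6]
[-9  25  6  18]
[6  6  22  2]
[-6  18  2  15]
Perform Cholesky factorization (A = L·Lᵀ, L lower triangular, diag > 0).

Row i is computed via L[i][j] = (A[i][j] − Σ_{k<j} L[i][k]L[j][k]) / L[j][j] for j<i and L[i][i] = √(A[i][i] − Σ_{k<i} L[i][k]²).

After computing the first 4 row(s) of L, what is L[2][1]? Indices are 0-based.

L[2][1] = 3

Step 1: L[0][0] = √(9) = 3.
  L[1][0] = (-9) / L[0][0] = -3.
Step 2: L[1][1] = √(16) = 4.
  L[2][0] = (6) / L[0][0] = 2.
  L[2][1] = (12) / L[1][1] = 3.
Step 3: L[2][2] = √(9) = 3.
  L[3][0] = (-6) / L[0][0] = -2.
  L[3][1] = (12) / L[1][1] = 3.
  L[3][2] = (-3) / L[2][2] = -1.
Step 4: L[3][3] = √(1) = 1.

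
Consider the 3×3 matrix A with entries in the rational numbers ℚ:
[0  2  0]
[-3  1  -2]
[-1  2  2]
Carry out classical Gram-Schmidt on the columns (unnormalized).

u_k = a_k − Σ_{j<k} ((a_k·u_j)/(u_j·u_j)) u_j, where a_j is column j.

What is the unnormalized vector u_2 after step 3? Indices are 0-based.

Step 1: u_0 = a_0 = (0, -3, -1).
Step 2: u_1 = a_1 − (-1/2)·u_0 = (2, -1/2, 3/2).
Step 3: u_2 = a_2 − (2/5)·u_0 − (8/13)·u_1 = (-16/13, -32/65, 96/65).

u_2 = (-16/13, -32/65, 96/65)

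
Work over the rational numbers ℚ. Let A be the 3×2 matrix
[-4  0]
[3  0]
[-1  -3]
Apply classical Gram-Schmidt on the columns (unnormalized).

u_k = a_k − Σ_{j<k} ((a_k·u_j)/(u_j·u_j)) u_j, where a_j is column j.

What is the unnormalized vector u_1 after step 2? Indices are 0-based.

Step 1: u_0 = a_0 = (-4, 3, -1).
Step 2: u_1 = a_1 − (3/26)·u_0 = (6/13, -9/26, -75/26).

u_1 = (6/13, -9/26, -75/26)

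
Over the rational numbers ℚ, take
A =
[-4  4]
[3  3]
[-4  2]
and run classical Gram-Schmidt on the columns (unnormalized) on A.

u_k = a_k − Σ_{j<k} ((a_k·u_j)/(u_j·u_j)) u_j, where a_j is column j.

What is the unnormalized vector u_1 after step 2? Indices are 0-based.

Step 1: u_0 = a_0 = (-4, 3, -4).
Step 2: u_1 = a_1 − (-15/41)·u_0 = (104/41, 168/41, 22/41).

u_1 = (104/41, 168/41, 22/41)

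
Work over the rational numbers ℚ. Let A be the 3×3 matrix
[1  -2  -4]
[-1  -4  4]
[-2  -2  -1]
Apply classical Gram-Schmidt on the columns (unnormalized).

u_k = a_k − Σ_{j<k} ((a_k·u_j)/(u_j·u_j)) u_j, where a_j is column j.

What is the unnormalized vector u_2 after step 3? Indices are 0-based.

u_2 = (-3, 3, -3)

Step 1: u_0 = a_0 = (1, -1, -2).
Step 2: u_1 = a_1 − (1)·u_0 = (-3, -3, 0).
Step 3: u_2 = a_2 − (-1)·u_0 − (0)·u_1 = (-3, 3, -3).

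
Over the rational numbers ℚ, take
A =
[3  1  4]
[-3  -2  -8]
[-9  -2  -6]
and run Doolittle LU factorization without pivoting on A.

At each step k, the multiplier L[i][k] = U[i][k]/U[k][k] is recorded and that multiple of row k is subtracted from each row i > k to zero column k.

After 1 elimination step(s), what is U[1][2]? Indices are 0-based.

U[1][2] = -4

Step 1: pivot at (0,0) is 3.
  row1 ← row1 − (-1)·row0  ⇒  L[1][0]=-1, U row1=(0, -1, -4)
  row2 ← row2 − (-3)·row0  ⇒  L[2][0]=-3, U row2=(0, 1, 6)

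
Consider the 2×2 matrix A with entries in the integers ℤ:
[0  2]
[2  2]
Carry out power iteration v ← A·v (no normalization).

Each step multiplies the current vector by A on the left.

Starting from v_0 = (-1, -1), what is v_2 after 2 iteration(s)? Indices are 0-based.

v_2 = (-8, -12)

v_0 = (-1, -1).
v_1 = A·v_0 = (-2, -4).
v_2 = A·v_1 = (-8, -12).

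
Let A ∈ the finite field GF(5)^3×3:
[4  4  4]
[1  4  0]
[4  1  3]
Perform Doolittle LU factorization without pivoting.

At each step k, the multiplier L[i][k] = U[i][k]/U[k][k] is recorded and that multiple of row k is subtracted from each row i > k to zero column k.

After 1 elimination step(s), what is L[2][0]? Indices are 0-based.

L[2][0] = 1

k=0: U[0][0]=4
  eliminate (1,0): mult=4, new row 1: (0, 3, 4); set L[1][0]=4
  eliminate (2,0): mult=1, new row 2: (0, 2, 4); set L[2][0]=1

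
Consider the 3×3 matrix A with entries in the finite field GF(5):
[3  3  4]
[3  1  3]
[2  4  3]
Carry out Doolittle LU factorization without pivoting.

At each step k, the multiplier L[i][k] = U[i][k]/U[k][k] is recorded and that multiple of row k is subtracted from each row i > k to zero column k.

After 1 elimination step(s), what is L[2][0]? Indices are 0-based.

k=0: U[0][0]=3
  eliminate (1,0): mult=1, new row 1: (0, 3, 4); set L[1][0]=1
  eliminate (2,0): mult=4, new row 2: (0, 2, 2); set L[2][0]=4

L[2][0] = 4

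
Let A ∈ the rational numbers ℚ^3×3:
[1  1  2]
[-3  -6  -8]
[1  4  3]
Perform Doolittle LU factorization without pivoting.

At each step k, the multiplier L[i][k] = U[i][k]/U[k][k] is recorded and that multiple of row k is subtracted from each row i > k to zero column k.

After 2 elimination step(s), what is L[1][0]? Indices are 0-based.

L[1][0] = -3

k=0: U[0][0]=1
  eliminate (1,0): mult=-3, new row 1: (0, -3, -2); set L[1][0]=-3
  eliminate (2,0): mult=1, new row 2: (0, 3, 1); set L[2][0]=1
k=1: U[1][1]=-3
  eliminate (2,1): mult=-1, new row 2: (0, 0, -1); set L[2][1]=-1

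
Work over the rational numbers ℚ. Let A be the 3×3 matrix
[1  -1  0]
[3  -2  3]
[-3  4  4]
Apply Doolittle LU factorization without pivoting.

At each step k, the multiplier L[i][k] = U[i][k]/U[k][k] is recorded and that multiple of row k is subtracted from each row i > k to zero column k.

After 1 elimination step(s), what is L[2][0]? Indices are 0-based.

L[2][0] = -3

[col 0] pivot 1
  R1 -= 3*R0 → (0, 1, 3)  (L[1][0] := 3)
  R2 -= -3*R0 → (0, 1, 4)  (L[2][0] := -3)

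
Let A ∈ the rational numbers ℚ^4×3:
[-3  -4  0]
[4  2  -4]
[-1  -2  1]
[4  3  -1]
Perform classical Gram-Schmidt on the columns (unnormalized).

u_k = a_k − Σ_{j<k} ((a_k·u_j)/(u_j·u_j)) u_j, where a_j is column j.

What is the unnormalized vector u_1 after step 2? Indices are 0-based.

Step 1: u_0 = a_0 = (-3, 4, -1, 4).
Step 2: u_1 = a_1 − (17/21)·u_0 = (-11/7, -26/21, -25/21, -5/21).

u_1 = (-11/7, -26/21, -25/21, -5/21)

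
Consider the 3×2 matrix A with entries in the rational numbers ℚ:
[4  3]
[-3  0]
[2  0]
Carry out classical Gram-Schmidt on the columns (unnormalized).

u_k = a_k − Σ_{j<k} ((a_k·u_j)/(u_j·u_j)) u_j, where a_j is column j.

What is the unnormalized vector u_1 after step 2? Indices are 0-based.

u_1 = (39/29, 36/29, -24/29)

Step 1: u_0 = a_0 = (4, -3, 2).
Step 2: u_1 = a_1 − (12/29)·u_0 = (39/29, 36/29, -24/29).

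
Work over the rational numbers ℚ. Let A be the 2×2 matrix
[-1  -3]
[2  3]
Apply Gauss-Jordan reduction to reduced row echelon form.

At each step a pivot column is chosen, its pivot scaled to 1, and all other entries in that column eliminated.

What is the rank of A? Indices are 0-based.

[1] R0 /= -1  ⇒  (1, 3)
     R1 -= 2·R0  ⇒  (0, -3)
[2] R1 /= -3  ⇒  (0, 1)
     R0 -= 3·R1  ⇒  (1, 0)

rank = 2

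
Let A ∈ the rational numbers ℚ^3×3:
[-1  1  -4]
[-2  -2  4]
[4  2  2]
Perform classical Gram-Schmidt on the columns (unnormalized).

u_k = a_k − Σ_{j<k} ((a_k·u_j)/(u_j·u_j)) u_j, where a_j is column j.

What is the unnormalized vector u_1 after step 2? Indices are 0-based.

Step 1: u_0 = a_0 = (-1, -2, 4).
Step 2: u_1 = a_1 − (11/21)·u_0 = (32/21, -20/21, -2/21).

u_1 = (32/21, -20/21, -2/21)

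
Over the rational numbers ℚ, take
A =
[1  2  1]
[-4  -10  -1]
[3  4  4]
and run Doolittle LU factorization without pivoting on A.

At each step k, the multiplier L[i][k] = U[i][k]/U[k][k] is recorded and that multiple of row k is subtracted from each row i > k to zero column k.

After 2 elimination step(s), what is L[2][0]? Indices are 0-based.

[col 0] pivot 1
  R1 -= -4*R0 → (0, -2, 3)  (L[1][0] := -4)
  R2 -= 3*R0 → (0, -2, 1)  (L[2][0] := 3)
[col 1] pivot -2
  R2 -= 1*R1 → (0, 0, -2)  (L[2][1] := 1)

L[2][0] = 3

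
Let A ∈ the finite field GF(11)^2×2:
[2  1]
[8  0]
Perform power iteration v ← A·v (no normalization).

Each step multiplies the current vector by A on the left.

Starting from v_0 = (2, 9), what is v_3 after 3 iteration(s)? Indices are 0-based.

v_3 = (1, 6)

v_0 = (2, 9).
v_1 = A·v_0 = (2, 5).
v_2 = A·v_1 = (9, 5).
v_3 = A·v_2 = (1, 6).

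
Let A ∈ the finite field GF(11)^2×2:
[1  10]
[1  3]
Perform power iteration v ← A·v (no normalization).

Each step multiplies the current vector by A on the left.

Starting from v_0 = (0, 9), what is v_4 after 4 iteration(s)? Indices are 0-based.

v_4 = (9, 3)

v_0 = (0, 9).
v_1 = A·v_0 = (2, 5).
v_2 = A·v_1 = (8, 6).
v_3 = A·v_2 = (2, 4).
v_4 = A·v_3 = (9, 3).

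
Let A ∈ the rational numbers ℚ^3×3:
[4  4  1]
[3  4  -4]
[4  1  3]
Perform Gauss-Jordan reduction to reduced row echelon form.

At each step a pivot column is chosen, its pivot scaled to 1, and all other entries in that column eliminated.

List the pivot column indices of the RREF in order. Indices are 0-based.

step 1: normalize row 0 (÷4) = (1, 1, 1/4)
  row 1: subtract 3×row0 = (0, 1, -19/4)
  row 2: subtract 4×row0 = (0, -3, 2)
step 2: normalize row 1 (÷1) = (0, 1, -19/4)
  row 0: subtract 1×row1 = (1, 0, 5)
  row 2: subtract -3×row1 = (0, 0, -49/4)
step 3: normalize row 2 (÷-49/4) = (0, 0, 1)
  row 0: subtract 5×row2 = (1, 0, 0)
  row 1: subtract -19/4×row2 = (0, 1, 0)

pivot columns: 0, 1, 2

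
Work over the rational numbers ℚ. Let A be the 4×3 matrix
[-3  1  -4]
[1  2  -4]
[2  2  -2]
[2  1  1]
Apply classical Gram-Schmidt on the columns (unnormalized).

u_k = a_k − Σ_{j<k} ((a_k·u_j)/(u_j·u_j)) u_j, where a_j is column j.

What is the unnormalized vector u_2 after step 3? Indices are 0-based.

u_2 = (17/31, -1, 4/31, 37/31)

Step 1: u_0 = a_0 = (-3, 1, 2, 2).
Step 2: u_1 = a_1 − (5/18)·u_0 = (11/6, 31/18, 13/9, 4/9).
Step 3: u_2 = a_2 − (1/3)·u_0 − (-60/31)·u_1 = (17/31, -1, 4/31, 37/31).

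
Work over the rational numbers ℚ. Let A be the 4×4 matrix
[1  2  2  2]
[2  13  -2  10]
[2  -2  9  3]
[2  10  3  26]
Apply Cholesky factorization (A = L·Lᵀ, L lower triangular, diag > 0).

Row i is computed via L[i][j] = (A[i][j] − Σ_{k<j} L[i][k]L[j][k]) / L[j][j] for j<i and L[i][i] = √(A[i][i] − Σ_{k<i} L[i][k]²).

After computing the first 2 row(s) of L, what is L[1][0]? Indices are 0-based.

Step 1: L[0][0] = √(1) = 1.
  L[1][0] = (2) / L[0][0] = 2.
Step 2: L[1][1] = √(9) = 3.

L[1][0] = 2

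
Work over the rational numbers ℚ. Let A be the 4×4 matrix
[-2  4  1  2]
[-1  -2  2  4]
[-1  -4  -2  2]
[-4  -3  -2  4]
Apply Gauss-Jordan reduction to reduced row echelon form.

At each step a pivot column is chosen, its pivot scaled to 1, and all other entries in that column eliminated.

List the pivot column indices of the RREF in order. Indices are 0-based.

[1] R0 /= -2  ⇒  (1, -2, -1/2, -1)
     R1 -= -1·R0  ⇒  (0, -4, 3/2, 3)
     R2 -= -1·R0  ⇒  (0, -6, -5/2, 1)
     R3 -= -4·R0  ⇒  (0, -11, -4, 0)
[2] R1 /= -4  ⇒  (0, 1, -3/8, -3/4)
     R0 -= -2·R1  ⇒  (1, 0, -5/4, -5/2)
     R2 -= -6·R1  ⇒  (0, 0, -19/4, -7/2)
     R3 -= -11·R1  ⇒  (0, 0, -65/8, -33/4)
[3] R2 /= -19/4  ⇒  (0, 0, 1, 14/19)
     R0 -= -5/4·R2  ⇒  (1, 0, 0, -30/19)
     R1 -= -3/8·R2  ⇒  (0, 1, 0, -9/19)
     R3 -= -65/8·R2  ⇒  (0, 0, 0, -43/19)
[4] R3 /= -43/19  ⇒  (0, 0, 0, 1)
     R0 -= -30/19·R3  ⇒  (1, 0, 0, 0)
     R1 -= -9/19·R3  ⇒  (0, 1, 0, 0)
     R2 -= 14/19·R3  ⇒  (0, 0, 1, 0)

pivot columns: 0, 1, 2, 3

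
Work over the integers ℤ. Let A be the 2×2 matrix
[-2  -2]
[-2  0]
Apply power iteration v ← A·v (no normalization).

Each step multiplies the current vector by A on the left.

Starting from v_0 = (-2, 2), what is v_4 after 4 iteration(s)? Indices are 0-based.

v_0 = (-2, 2).
v_1 = A·v_0 = (0, 4).
v_2 = A·v_1 = (-8, 0).
v_3 = A·v_2 = (16, 16).
v_4 = A·v_3 = (-64, -32).

v_4 = (-64, -32)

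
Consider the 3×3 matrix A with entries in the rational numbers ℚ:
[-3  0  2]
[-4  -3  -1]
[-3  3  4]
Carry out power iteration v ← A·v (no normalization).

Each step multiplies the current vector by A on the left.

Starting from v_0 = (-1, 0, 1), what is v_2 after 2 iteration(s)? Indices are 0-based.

v_2 = (-1, -36, 22)

v_0 = (-1, 0, 1).
v_1 = A·v_0 = (5, 3, 7).
v_2 = A·v_1 = (-1, -36, 22).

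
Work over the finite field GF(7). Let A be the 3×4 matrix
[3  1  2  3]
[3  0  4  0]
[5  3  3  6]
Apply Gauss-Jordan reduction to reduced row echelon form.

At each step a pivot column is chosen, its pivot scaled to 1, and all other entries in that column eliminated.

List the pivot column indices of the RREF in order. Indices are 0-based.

step 1: normalize row 0 (÷3) = (1, 5, 3, 1)
  row 1: subtract 3×row0 = (0, 6, 2, 4)
  row 2: subtract 5×row0 = (0, 6, 2, 1)
step 2: normalize row 1 (÷6) = (0, 1, 5, 3)
  row 0: subtract 5×row1 = (1, 0, 6, 0)
  row 2: subtract 6×row1 = (0, 0, 0, 4)
skip col 2 (zero from row 2)
step 3: normalize row 2 (÷4) = (0, 0, 0, 1)
  row 1: subtract 3×row2 = (0, 1, 5, 0)

pivot columns: 0, 1, 3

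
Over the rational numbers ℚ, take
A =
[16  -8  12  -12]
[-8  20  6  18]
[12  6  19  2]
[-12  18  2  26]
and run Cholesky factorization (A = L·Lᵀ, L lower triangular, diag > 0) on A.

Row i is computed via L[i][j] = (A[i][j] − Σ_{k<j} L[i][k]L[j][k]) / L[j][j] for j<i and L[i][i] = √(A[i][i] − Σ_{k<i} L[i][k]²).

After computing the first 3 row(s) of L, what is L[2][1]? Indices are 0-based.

Step 1: L[0][0] = √(16) = 4.
  L[1][0] = (-8) / L[0][0] = -2.
Step 2: L[1][1] = √(16) = 4.
  L[2][0] = (12) / L[0][0] = 3.
  L[2][1] = (12) / L[1][1] = 3.
Step 3: L[2][2] = √(1) = 1.

L[2][1] = 3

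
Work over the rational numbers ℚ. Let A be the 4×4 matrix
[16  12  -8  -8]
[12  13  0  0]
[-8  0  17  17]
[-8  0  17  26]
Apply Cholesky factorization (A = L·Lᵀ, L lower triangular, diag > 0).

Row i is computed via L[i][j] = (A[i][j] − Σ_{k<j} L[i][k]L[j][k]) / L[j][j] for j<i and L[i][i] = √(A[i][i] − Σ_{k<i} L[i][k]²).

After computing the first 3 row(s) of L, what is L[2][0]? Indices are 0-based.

Step 1: L[0][0] = √(16) = 4.
  L[1][0] = (12) / L[0][0] = 3.
Step 2: L[1][1] = √(4) = 2.
  L[2][0] = (-8) / L[0][0] = -2.
  L[2][1] = (6) / L[1][1] = 3.
Step 3: L[2][2] = √(4) = 2.

L[2][0] = -2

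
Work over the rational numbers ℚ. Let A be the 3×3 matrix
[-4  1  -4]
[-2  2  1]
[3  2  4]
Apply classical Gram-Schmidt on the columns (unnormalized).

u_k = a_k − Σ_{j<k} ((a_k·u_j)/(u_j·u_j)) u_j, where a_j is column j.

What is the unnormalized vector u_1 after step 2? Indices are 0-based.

u_1 = (21/29, 54/29, 64/29)

Step 1: u_0 = a_0 = (-4, -2, 3).
Step 2: u_1 = a_1 − (-2/29)·u_0 = (21/29, 54/29, 64/29).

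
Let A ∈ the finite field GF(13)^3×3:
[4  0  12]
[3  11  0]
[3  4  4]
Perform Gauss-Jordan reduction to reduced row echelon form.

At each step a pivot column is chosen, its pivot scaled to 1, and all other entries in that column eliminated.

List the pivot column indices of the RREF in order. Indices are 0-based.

[1] R0 /= 4  ⇒  (1, 0, 3)
     R1 -= 3·R0  ⇒  (0, 11, 4)
     R2 -= 3·R0  ⇒  (0, 4, 8)
[2] R1 /= 11  ⇒  (0, 1, 11)
     R2 -= 4·R1  ⇒  (0, 0, 3)
[3] R2 /= 3  ⇒  (0, 0, 1)
     R0 -= 3·R2  ⇒  (1, 0, 0)
     R1 -= 11·R2  ⇒  (0, 1, 0)

pivot columns: 0, 1, 2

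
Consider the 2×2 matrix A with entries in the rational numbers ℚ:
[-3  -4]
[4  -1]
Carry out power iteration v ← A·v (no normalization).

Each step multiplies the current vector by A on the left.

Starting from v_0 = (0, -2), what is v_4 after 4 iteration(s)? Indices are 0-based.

v_4 = (704, 62)

v_0 = (0, -2).
v_1 = A·v_0 = (8, 2).
v_2 = A·v_1 = (-32, 30).
v_3 = A·v_2 = (-24, -158).
v_4 = A·v_3 = (704, 62).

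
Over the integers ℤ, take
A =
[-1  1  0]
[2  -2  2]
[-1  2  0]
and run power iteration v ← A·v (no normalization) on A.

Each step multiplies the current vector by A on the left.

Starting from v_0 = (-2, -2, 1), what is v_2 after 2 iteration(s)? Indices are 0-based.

v_2 = (2, -8, 4)

v_0 = (-2, -2, 1).
v_1 = A·v_0 = (0, 2, -2).
v_2 = A·v_1 = (2, -8, 4).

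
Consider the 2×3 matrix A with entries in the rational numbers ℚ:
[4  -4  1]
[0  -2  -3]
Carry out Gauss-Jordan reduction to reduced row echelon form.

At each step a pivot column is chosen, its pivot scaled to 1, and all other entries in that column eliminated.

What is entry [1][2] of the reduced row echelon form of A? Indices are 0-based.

M[1][2] = 3/2

[1] R0 /= 4  ⇒  (1, -1, 1/4)
[2] R1 /= -2  ⇒  (0, 1, 3/2)
     R0 -= -1·R1  ⇒  (1, 0, 7/4)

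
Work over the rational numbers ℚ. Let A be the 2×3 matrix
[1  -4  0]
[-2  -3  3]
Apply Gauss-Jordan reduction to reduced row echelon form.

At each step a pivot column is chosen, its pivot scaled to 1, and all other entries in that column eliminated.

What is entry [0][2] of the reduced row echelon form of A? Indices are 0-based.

M[0][2] = -12/11

[1] R0 /= 1  ⇒  (1, -4, 0)
     R1 -= -2·R0  ⇒  (0, -11, 3)
[2] R1 /= -11  ⇒  (0, 1, -3/11)
     R0 -= -4·R1  ⇒  (1, 0, -12/11)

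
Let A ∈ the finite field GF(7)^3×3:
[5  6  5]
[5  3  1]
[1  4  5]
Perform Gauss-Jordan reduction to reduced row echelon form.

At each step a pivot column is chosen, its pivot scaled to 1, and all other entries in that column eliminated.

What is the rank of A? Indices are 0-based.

step 1: normalize row 0 (÷5) = (1, 4, 1)
  row 1: subtract 5×row0 = (0, 4, 3)
  row 2: subtract 1×row0 = (0, 0, 4)
step 2: normalize row 1 (÷4) = (0, 1, 6)
  row 0: subtract 4×row1 = (1, 0, 5)
step 3: normalize row 2 (÷4) = (0, 0, 1)
  row 0: subtract 5×row2 = (1, 0, 0)
  row 1: subtract 6×row2 = (0, 1, 0)

rank = 3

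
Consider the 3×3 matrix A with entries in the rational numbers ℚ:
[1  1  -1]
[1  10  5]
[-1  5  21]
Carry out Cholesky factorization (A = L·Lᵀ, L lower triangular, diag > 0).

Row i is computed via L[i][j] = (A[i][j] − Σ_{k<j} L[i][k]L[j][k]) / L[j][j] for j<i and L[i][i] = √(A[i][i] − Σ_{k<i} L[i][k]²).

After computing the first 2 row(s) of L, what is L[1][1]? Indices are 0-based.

Step 1: L[0][0] = √(1) = 1.
  L[1][0] = (1) / L[0][0] = 1.
Step 2: L[1][1] = √(9) = 3.

L[1][1] = 3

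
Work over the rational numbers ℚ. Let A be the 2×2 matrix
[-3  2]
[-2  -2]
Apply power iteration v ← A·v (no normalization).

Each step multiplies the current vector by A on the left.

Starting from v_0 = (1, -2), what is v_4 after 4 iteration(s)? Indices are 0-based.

v_4 = (25, 250)

v_0 = (1, -2).
v_1 = A·v_0 = (-7, 2).
v_2 = A·v_1 = (25, 10).
v_3 = A·v_2 = (-55, -70).
v_4 = A·v_3 = (25, 250).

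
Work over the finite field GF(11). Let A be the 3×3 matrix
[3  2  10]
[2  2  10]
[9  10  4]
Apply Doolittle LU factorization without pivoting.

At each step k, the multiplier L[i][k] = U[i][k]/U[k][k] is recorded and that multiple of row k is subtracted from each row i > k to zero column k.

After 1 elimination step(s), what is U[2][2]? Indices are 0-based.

[col 0] pivot 3
  R1 -= 8*R0 → (0, 8, 7)  (L[1][0] := 8)
  R2 -= 3*R0 → (0, 4, 7)  (L[2][0] := 3)

U[2][2] = 7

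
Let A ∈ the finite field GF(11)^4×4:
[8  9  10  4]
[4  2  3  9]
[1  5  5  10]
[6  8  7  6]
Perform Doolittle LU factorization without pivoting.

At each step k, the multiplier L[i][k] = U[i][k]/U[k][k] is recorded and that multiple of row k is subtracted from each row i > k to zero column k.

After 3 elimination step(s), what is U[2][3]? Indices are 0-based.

[col 0] pivot 8
  R1 -= 6*R0 → (0, 3, 9, 7)  (L[1][0] := 6)
  R2 -= 7*R0 → (0, 8, 1, 4)  (L[2][0] := 7)
  R3 -= 9*R0 → (0, 4, 5, 3)  (L[3][0] := 9)
[col 1] pivot 3
  R2 -= 10*R1 → (0, 0, 10, 0)  (L[2][1] := 10)
  R3 -= 5*R1 → (0, 0, 4, 1)  (L[3][1] := 5)
[col 2] pivot 10
  R3 -= 7*R2 → (0, 0, 0, 1)  (L[3][2] := 7)

U[2][3] = 0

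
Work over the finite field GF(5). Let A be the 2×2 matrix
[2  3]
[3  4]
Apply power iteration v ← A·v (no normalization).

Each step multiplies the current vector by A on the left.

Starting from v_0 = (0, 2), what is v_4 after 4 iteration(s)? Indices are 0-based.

v_0 = (0, 2).
v_1 = A·v_0 = (1, 3).
v_2 = A·v_1 = (1, 0).
v_3 = A·v_2 = (2, 3).
v_4 = A·v_3 = (3, 3).

v_4 = (3, 3)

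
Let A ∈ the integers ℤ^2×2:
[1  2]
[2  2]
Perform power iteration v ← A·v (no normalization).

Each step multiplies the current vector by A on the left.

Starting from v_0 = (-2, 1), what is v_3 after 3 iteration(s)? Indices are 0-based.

v_3 = (-12, -16)

v_0 = (-2, 1).
v_1 = A·v_0 = (0, -2).
v_2 = A·v_1 = (-4, -4).
v_3 = A·v_2 = (-12, -16).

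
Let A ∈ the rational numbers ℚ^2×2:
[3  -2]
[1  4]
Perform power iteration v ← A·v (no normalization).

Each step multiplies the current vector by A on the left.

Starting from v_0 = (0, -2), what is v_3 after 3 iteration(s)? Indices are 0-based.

v_0 = (0, -2).
v_1 = A·v_0 = (4, -8).
v_2 = A·v_1 = (28, -28).
v_3 = A·v_2 = (140, -84).

v_3 = (140, -84)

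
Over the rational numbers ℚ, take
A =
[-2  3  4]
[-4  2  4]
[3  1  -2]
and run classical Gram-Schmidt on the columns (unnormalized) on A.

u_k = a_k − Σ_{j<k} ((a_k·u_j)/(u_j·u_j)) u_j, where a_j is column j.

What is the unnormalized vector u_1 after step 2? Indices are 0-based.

Step 1: u_0 = a_0 = (-2, -4, 3).
Step 2: u_1 = a_1 − (-11/29)·u_0 = (65/29, 14/29, 62/29).

u_1 = (65/29, 14/29, 62/29)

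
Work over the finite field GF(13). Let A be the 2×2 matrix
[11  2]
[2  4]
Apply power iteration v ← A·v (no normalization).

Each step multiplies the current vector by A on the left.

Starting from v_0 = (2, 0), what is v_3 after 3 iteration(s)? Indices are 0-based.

v_3 = (10, 12)

v_0 = (2, 0).
v_1 = A·v_0 = (9, 4).
v_2 = A·v_1 = (3, 8).
v_3 = A·v_2 = (10, 12).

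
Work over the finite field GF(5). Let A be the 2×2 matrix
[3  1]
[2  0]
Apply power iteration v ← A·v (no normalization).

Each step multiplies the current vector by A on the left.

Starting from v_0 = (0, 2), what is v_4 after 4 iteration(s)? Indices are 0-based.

v_4 = (3, 4)

v_0 = (0, 2).
v_1 = A·v_0 = (2, 0).
v_2 = A·v_1 = (1, 4).
v_3 = A·v_2 = (2, 2).
v_4 = A·v_3 = (3, 4).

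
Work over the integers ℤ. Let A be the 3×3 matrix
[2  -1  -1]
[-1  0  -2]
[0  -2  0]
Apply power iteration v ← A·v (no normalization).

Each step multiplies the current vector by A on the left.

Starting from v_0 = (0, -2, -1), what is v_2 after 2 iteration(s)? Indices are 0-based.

v_0 = (0, -2, -1).
v_1 = A·v_0 = (3, 2, 4).
v_2 = A·v_1 = (0, -11, -4).

v_2 = (0, -11, -4)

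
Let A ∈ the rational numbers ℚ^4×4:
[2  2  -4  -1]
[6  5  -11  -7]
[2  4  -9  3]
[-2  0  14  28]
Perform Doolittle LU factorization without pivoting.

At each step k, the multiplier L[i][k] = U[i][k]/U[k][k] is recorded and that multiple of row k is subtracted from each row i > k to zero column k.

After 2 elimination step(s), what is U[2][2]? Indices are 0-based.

U[2][2] = -3

[col 0] pivot 2
  R1 -= 3*R0 → (0, -1, 1, -4)  (L[1][0] := 3)
  R2 -= 1*R0 → (0, 2, -5, 4)  (L[2][0] := 1)
  R3 -= -1*R0 → (0, 2, 10, 27)  (L[3][0] := -1)
[col 1] pivot -1
  R2 -= -2*R1 → (0, 0, -3, -4)  (L[2][1] := -2)
  R3 -= -2*R1 → (0, 0, 12, 19)  (L[3][1] := -2)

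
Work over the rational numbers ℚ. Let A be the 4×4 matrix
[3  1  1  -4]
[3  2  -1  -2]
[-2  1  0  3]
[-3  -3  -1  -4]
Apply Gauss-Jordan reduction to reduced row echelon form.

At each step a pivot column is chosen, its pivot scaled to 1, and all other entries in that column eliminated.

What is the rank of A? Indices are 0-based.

step 1: normalize row 0 (÷3) = (1, 1/3, 1/3, -4/3)
  row 1: subtract 3×row0 = (0, 1, -2, 2)
  row 2: subtract -2×row0 = (0, 5/3, 2/3, 1/3)
  row 3: subtract -3×row0 = (0, -2, 0, -8)
step 2: normalize row 1 (÷1) = (0, 1, -2, 2)
  row 0: subtract 1/3×row1 = (1, 0, 1, -2)
  row 2: subtract 5/3×row1 = (0, 0, 4, -3)
  row 3: subtract -2×row1 = (0, 0, -4, -4)
step 3: normalize row 2 (÷4) = (0, 0, 1, -3/4)
  row 0: subtract 1×row2 = (1, 0, 0, -5/4)
  row 1: subtract -2×row2 = (0, 1, 0, 1/2)
  row 3: subtract -4×row2 = (0, 0, 0, -7)
step 4: normalize row 3 (÷-7) = (0, 0, 0, 1)
  row 0: subtract -5/4×row3 = (1, 0, 0, 0)
  row 1: subtract 1/2×row3 = (0, 1, 0, 0)
  row 2: subtract -3/4×row3 = (0, 0, 1, 0)

rank = 4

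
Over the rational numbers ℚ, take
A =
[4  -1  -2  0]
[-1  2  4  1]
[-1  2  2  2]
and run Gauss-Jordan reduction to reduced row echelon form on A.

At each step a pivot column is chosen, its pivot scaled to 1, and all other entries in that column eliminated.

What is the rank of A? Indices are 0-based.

[1] R0 /= 4  ⇒  (1, -1/4, -1/2, 0)
     R1 -= -1·R0  ⇒  (0, 7/4, 7/2, 1)
     R2 -= -1·R0  ⇒  (0, 7/4, 3/2, 2)
[2] R1 /= 7/4  ⇒  (0, 1, 2, 4/7)
     R0 -= -1/4·R1  ⇒  (1, 0, 0, 1/7)
     R2 -= 7/4·R1  ⇒  (0, 0, -2, 1)
[3] R2 /= -2  ⇒  (0, 0, 1, -1/2)
     R1 -= 2·R2  ⇒  (0, 1, 0, 11/7)

rank = 3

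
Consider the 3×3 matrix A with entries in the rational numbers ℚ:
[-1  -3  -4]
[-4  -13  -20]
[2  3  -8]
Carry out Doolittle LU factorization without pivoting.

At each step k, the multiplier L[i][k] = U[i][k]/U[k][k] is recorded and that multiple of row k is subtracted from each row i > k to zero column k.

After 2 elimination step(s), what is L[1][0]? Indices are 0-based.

Step 1: pivot at (0,0) is -1.
  row1 ← row1 − (4)·row0  ⇒  L[1][0]=4, U row1=(0, -1, -4)
  row2 ← row2 − (-2)·row0  ⇒  L[2][0]=-2, U row2=(0, -3, -16)
Step 2: pivot at (1,1) is -1.
  row2 ← row2 − (3)·row1  ⇒  L[2][1]=3, U row2=(0, 0, -4)

L[1][0] = 4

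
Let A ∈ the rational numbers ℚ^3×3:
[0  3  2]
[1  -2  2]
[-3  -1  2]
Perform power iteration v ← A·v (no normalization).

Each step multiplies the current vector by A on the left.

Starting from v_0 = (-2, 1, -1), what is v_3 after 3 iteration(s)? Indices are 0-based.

v_3 = (75, -32, 35)

v_0 = (-2, 1, -1).
v_1 = A·v_0 = (1, -6, 3).
v_2 = A·v_1 = (-12, 19, 9).
v_3 = A·v_2 = (75, -32, 35).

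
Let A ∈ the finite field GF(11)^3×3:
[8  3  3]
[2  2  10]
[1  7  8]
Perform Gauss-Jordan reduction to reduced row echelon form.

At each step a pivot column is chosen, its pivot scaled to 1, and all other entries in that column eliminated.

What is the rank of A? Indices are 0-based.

rank = 3

pivot(0,0)=8: scale R0 → (1, 10, 10)
  clear (1,0): R1 −= (2)R0 → (0, 4, 1)
  clear (2,0): R2 −= (1)R0 → (0, 8, 9)
pivot(1,1)=4: scale R1 → (0, 1, 3)
  clear (0,1): R0 −= (10)R1 → (1, 0, 2)
  clear (2,1): R2 −= (8)R1 → (0, 0, 7)
pivot(2,2)=7: scale R2 → (0, 0, 1)
  clear (0,2): R0 −= (2)R2 → (1, 0, 0)
  clear (1,2): R1 −= (3)R2 → (0, 1, 0)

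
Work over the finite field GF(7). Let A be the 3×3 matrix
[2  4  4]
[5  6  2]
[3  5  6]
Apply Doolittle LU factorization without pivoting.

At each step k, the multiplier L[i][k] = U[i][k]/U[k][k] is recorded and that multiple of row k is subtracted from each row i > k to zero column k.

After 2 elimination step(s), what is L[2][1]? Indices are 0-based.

Step 1: pivot at (0,0) is 2.
  row1 ← row1 − (6)·row0  ⇒  L[1][0]=6, U row1=(0, 3, 6)
  row2 ← row2 − (5)·row0  ⇒  L[2][0]=5, U row2=(0, 6, 0)
Step 2: pivot at (1,1) is 3.
  row2 ← row2 − (2)·row1  ⇒  L[2][1]=2, U row2=(0, 0, 2)

L[2][1] = 2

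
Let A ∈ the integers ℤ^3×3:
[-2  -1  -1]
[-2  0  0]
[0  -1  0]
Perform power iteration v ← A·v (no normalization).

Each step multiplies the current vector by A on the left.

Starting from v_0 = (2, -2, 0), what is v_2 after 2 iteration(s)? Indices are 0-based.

v_0 = (2, -2, 0).
v_1 = A·v_0 = (-2, -4, 2).
v_2 = A·v_1 = (6, 4, 4).

v_2 = (6, 4, 4)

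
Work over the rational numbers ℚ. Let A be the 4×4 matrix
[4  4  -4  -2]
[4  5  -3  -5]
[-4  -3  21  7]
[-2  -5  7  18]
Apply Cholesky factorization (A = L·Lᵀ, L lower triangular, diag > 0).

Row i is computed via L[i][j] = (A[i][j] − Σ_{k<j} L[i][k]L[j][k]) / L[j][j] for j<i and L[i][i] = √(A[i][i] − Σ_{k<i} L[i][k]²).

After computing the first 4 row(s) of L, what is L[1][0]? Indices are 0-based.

Step 1: L[0][0] = √(4) = 2.
  L[1][0] = (4) / L[0][0] = 2.
Step 2: L[1][1] = √(1) = 1.
  L[2][0] = (-4) / L[0][0] = -2.
  L[2][1] = (1) / L[1][1] = 1.
Step 3: L[2][2] = √(16) = 4.
  L[3][0] = (-2) / L[0][0] = -1.
  L[3][1] = (-3) / L[1][1] = -3.
  L[3][2] = (8) / L[2][2] = 2.
Step 4: L[3][3] = √(4) = 2.

L[1][0] = 2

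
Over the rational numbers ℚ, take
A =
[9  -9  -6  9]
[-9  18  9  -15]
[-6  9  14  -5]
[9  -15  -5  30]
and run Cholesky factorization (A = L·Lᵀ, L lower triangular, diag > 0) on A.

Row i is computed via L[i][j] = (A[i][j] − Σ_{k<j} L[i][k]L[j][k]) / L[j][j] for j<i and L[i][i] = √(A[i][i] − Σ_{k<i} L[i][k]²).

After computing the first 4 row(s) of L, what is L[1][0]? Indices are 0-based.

L[1][0] = -3

Step 1: L[0][0] = √(9) = 3.
  L[1][0] = (-9) / L[0][0] = -3.
Step 2: L[1][1] = √(9) = 3.
  L[2][0] = (-6) / L[0][0] = -2.
  L[2][1] = (3) / L[1][1] = 1.
Step 3: L[2][2] = √(9) = 3.
  L[3][0] = (9) / L[0][0] = 3.
  L[3][1] = (-6) / L[1][1] = -2.
  L[3][2] = (3) / L[2][2] = 1.
Step 4: L[3][3] = √(16) = 4.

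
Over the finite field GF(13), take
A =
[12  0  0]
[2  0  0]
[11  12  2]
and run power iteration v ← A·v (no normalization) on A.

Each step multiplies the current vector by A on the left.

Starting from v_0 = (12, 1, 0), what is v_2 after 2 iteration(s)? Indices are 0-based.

v_2 = (12, 2, 2)

v_0 = (12, 1, 0).
v_1 = A·v_0 = (1, 11, 1).
v_2 = A·v_1 = (12, 2, 2).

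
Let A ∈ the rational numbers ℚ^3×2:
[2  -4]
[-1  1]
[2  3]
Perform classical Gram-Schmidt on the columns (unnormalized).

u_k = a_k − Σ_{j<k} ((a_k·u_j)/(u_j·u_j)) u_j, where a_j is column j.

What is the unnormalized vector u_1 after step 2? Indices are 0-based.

Step 1: u_0 = a_0 = (2, -1, 2).
Step 2: u_1 = a_1 − (-1/3)·u_0 = (-10/3, 2/3, 11/3).

u_1 = (-10/3, 2/3, 11/3)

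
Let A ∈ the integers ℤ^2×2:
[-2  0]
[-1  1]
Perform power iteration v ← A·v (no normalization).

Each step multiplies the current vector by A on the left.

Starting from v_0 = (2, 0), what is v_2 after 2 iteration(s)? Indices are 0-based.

v_2 = (8, 2)

v_0 = (2, 0).
v_1 = A·v_0 = (-4, -2).
v_2 = A·v_1 = (8, 2).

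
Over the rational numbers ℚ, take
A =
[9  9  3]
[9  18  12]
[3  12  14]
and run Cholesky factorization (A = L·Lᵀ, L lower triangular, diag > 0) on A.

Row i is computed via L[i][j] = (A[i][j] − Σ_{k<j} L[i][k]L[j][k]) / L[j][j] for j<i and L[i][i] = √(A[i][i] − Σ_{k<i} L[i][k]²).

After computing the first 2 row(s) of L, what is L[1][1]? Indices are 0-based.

L[1][1] = 3

Step 1: L[0][0] = √(9) = 3.
  L[1][0] = (9) / L[0][0] = 3.
Step 2: L[1][1] = √(9) = 3.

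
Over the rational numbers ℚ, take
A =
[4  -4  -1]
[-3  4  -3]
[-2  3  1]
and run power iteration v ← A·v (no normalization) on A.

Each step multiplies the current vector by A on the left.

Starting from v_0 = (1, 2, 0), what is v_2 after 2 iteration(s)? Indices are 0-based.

v_2 = (-40, 20, 27)

v_0 = (1, 2, 0).
v_1 = A·v_0 = (-4, 5, 4).
v_2 = A·v_1 = (-40, 20, 27).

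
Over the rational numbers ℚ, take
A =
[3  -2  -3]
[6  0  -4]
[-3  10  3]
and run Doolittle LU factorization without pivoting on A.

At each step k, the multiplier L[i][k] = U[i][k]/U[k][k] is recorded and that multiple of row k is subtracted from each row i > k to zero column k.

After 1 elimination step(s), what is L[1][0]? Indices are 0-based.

[col 0] pivot 3
  R1 -= 2*R0 → (0, 4, 2)  (L[1][0] := 2)
  R2 -= -1*R0 → (0, 8, 0)  (L[2][0] := -1)

L[1][0] = 2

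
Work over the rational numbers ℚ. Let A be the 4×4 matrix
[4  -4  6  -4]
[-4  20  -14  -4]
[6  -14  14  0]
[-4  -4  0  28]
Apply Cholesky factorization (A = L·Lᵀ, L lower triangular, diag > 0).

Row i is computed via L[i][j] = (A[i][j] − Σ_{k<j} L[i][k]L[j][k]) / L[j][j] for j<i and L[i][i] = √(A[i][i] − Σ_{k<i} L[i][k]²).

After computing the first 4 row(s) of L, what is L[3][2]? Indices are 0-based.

Step 1: L[0][0] = √(4) = 2.
  L[1][0] = (-4) / L[0][0] = -2.
Step 2: L[1][1] = √(16) = 4.
  L[2][0] = (6) / L[0][0] = 3.
  L[2][1] = (-8) / L[1][1] = -2.
Step 3: L[2][2] = √(1) = 1.
  L[3][0] = (-4) / L[0][0] = -2.
  L[3][1] = (-8) / L[1][1] = -2.
  L[3][2] = (2) / L[2][2] = 2.
Step 4: L[3][3] = √(16) = 4.

L[3][2] = 2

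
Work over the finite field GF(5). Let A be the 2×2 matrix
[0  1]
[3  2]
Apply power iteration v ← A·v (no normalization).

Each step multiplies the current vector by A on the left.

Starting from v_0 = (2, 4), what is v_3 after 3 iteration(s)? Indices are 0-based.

v_3 = (0, 2)

v_0 = (2, 4).
v_1 = A·v_0 = (4, 4).
v_2 = A·v_1 = (4, 0).
v_3 = A·v_2 = (0, 2).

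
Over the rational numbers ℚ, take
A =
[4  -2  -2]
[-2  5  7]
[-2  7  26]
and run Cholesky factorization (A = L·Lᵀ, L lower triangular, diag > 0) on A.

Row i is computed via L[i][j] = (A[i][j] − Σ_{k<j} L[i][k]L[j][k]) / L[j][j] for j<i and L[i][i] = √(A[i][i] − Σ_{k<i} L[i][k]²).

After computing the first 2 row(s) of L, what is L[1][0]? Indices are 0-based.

Step 1: L[0][0] = √(4) = 2.
  L[1][0] = (-2) / L[0][0] = -1.
Step 2: L[1][1] = √(4) = 2.

L[1][0] = -1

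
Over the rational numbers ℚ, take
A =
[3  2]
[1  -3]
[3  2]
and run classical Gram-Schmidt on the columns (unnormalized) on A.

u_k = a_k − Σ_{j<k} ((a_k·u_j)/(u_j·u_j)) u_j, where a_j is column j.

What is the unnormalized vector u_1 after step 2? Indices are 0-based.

u_1 = (11/19, -66/19, 11/19)

Step 1: u_0 = a_0 = (3, 1, 3).
Step 2: u_1 = a_1 − (9/19)·u_0 = (11/19, -66/19, 11/19).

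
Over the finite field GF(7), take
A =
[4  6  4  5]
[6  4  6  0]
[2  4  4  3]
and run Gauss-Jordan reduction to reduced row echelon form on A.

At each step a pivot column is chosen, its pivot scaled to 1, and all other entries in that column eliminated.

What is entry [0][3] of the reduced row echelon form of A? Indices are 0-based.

pivot(0,0)=4: scale R0 → (1, 5, 1, 3)
  clear (1,0): R1 −= (6)R0 → (0, 2, 0, 3)
  clear (2,0): R2 −= (2)R0 → (0, 1, 2, 4)
pivot(1,1)=2: scale R1 → (0, 1, 0, 5)
  clear (0,1): R0 −= (5)R1 → (1, 0, 1, 6)
  clear (2,1): R2 −= (1)R1 → (0, 0, 2, 6)
pivot(2,2)=2: scale R2 → (0, 0, 1, 3)
  clear (0,2): R0 −= (1)R2 → (1, 0, 0, 3)

M[0][3] = 3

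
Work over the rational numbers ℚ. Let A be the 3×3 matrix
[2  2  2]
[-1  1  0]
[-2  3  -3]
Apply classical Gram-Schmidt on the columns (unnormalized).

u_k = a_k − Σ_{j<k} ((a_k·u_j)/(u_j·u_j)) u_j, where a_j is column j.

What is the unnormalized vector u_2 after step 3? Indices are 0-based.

Step 1: u_0 = a_0 = (2, -1, -2).
Step 2: u_1 = a_1 − (-1/3)·u_0 = (8/3, 2/3, 7/3).
Step 3: u_2 = a_2 − (10/9)·u_0 − (-5/39)·u_1 = (14/117, 140/117, -56/117).

u_2 = (14/117, 140/117, -56/117)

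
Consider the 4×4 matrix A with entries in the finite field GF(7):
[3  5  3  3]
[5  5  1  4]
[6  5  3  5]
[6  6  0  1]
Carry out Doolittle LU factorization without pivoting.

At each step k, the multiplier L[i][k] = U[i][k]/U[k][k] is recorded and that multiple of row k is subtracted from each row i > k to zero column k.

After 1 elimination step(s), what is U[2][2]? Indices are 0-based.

U[2][2] = 4

[col 0] pivot 3
  R1 -= 4*R0 → (0, 6, 3, 6)  (L[1][0] := 4)
  R2 -= 2*R0 → (0, 2, 4, 6)  (L[2][0] := 2)
  R3 -= 2*R0 → (0, 3, 1, 2)  (L[3][0] := 2)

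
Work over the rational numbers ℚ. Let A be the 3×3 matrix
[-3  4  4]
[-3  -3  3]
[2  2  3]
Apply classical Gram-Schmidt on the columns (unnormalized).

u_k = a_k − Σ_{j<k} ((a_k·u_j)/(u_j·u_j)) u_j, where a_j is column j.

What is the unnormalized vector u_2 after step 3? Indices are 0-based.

u_2 = (0, 30/13, 45/13)

Step 1: u_0 = a_0 = (-3, -3, 2).
Step 2: u_1 = a_1 − (1/22)·u_0 = (91/22, -63/22, 21/11).
Step 3: u_2 = a_2 − (-15/22)·u_0 − (43/91)·u_1 = (0, 30/13, 45/13).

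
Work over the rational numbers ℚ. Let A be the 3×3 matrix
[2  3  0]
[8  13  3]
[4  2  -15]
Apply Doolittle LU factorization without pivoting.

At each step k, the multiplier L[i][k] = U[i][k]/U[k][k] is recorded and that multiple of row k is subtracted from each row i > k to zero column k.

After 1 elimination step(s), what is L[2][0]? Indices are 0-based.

L[2][0] = 2

Step 1: pivot at (0,0) is 2.
  row1 ← row1 − (4)·row0  ⇒  L[1][0]=4, U row1=(0, 1, 3)
  row2 ← row2 − (2)·row0  ⇒  L[2][0]=2, U row2=(0, -4, -15)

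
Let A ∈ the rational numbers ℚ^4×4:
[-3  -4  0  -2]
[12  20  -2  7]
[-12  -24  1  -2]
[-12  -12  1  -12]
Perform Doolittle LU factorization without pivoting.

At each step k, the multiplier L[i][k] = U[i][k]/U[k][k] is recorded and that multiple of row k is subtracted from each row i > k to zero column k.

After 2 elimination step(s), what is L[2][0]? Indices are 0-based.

L[2][0] = 4

Step 1: pivot at (0,0) is -3.
  row1 ← row1 − (-4)·row0  ⇒  L[1][0]=-4, U row1=(0, 4, -2, -1)
  row2 ← row2 − (4)·row0  ⇒  L[2][0]=4, U row2=(0, -8, 1, 6)
  row3 ← row3 − (4)·row0  ⇒  L[3][0]=4, U row3=(0, 4, 1, -4)
Step 2: pivot at (1,1) is 4.
  row2 ← row2 − (-2)·row1  ⇒  L[2][1]=-2, U row2=(0, 0, -3, 4)
  row3 ← row3 − (1)·row1  ⇒  L[3][1]=1, U row3=(0, 0, 3, -3)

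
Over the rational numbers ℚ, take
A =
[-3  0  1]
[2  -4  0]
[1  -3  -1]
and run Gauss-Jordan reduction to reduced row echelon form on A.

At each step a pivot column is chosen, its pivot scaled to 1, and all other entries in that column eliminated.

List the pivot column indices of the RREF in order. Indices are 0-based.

pivot columns: 0, 1, 2

pivot(0,0)=-3: scale R0 → (1, 0, -1/3)
  clear (1,0): R1 −= (2)R0 → (0, -4, 2/3)
  clear (2,0): R2 −= (1)R0 → (0, -3, -2/3)
pivot(1,1)=-4: scale R1 → (0, 1, -1/6)
  clear (2,1): R2 −= (-3)R1 → (0, 0, -7/6)
pivot(2,2)=-7/6: scale R2 → (0, 0, 1)
  clear (0,2): R0 −= (-1/3)R2 → (1, 0, 0)
  clear (1,2): R1 −= (-1/6)R2 → (0, 1, 0)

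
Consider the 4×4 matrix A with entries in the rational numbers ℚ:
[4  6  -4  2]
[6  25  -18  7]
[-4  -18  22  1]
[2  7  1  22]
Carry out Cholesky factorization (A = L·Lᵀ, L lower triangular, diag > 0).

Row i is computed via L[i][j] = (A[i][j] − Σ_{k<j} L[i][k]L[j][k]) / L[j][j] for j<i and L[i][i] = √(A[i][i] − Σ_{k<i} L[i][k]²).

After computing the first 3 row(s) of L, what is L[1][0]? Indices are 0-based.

L[1][0] = 3

Step 1: L[0][0] = √(4) = 2.
  L[1][0] = (6) / L[0][0] = 3.
Step 2: L[1][1] = √(16) = 4.
  L[2][0] = (-4) / L[0][0] = -2.
  L[2][1] = (-12) / L[1][1] = -3.
Step 3: L[2][2] = √(9) = 3.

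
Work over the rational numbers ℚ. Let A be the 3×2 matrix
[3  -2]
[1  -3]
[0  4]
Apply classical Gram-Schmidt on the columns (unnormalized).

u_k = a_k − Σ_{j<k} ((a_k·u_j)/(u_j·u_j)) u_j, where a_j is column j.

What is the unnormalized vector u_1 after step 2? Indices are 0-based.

u_1 = (7/10, -21/10, 4)

Step 1: u_0 = a_0 = (3, 1, 0).
Step 2: u_1 = a_1 − (-9/10)·u_0 = (7/10, -21/10, 4).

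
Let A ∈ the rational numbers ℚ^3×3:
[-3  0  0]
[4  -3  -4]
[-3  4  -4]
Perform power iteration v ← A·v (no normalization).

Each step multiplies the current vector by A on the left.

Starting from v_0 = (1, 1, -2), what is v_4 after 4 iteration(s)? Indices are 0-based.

v_0 = (1, 1, -2).
v_1 = A·v_0 = (-3, 9, 9).
v_2 = A·v_1 = (9, -75, 9).
v_3 = A·v_2 = (-27, 225, -363).
v_4 = A·v_3 = (81, 669, 2433).

v_4 = (81, 669, 2433)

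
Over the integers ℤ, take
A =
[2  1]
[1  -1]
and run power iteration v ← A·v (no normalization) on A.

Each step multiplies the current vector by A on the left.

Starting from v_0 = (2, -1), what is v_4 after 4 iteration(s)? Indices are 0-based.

v_4 = (45, 9)

v_0 = (2, -1).
v_1 = A·v_0 = (3, 3).
v_2 = A·v_1 = (9, 0).
v_3 = A·v_2 = (18, 9).
v_4 = A·v_3 = (45, 9).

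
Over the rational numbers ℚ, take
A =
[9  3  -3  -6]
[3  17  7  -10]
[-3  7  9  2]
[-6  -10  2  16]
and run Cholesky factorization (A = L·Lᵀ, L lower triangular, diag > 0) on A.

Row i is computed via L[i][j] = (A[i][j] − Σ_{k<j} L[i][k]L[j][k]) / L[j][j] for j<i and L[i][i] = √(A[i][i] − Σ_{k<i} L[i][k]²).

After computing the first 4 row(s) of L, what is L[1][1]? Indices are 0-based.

Step 1: L[0][0] = √(9) = 3.
  L[1][0] = (3) / L[0][0] = 1.
Step 2: L[1][1] = √(16) = 4.
  L[2][0] = (-3) / L[0][0] = -1.
  L[2][1] = (8) / L[1][1] = 2.
Step 3: L[2][2] = √(4) = 2.
  L[3][0] = (-6) / L[0][0] = -2.
  L[3][1] = (-8) / L[1][1] = -2.
  L[3][2] = (4) / L[2][2] = 2.
Step 4: L[3][3] = √(4) = 2.

L[1][1] = 4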